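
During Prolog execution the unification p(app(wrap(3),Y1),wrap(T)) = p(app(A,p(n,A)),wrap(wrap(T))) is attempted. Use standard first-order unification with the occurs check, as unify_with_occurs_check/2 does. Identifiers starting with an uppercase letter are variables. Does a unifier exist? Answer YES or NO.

NO

Decompose p/2: app(wrap(3),Y1) = app(A,p(n,A)),  wrap(T) = wrap(wrap(T)).
Decompose app/2: wrap(3) = A,  Y1 = p(n,A).
Bind A := wrap(3); substituting into the one remaining equation that mentions A gives: Y1 = p(n,wrap(3)).
Bind Y1 := p(n,wrap(3)); no other remaining equation mentions Y1.
Decompose wrap/1: T = wrap(T).
Occurs check fails: T occurs in wrap(T); the equation T = wrap(T) has no finite solution.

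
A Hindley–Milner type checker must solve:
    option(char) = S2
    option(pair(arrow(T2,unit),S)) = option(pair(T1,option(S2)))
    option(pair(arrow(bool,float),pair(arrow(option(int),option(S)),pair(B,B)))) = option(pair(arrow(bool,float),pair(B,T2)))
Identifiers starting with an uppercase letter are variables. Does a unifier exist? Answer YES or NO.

Bind S2 := option(char); substituting into the one remaining equation that mentions S2 gives: option(pair(arrow(T2,unit),S)) = option(pair(T1,option(option(char)))).
Decompose option/1: pair(arrow(T2,unit),S) = pair(T1,option(option(char))).
Decompose pair/2: arrow(T2,unit) = T1,  S = option(option(char)).
Bind T1 := arrow(T2,unit); no other remaining equation mentions T1.
Bind S := option(option(char)); substituting into the remaining equation gives: option(pair(arrow(bool,float),pair(arrow(option(int),option(option(option(char)))),pair(B,B)))) = option(pair(arrow(bool,float),pair(B,T2))).
Decompose option/1: pair(arrow(bool,float),pair(arrow(option(int),option(option(option(char)))),pair(B,B))) = pair(arrow(bool,float),pair(B,T2)).
Decompose pair/2: arrow(bool,float) = arrow(bool,float),  pair(arrow(option(int),option(option(option(char)))),pair(B,B)) = pair(B,T2).
Delete trivial equation arrow(bool,float) = arrow(bool,float).
Decompose pair/2: arrow(option(int),option(option(option(char)))) = B,  pair(B,B) = T2.
Bind B := arrow(option(int),option(option(option(char)))); substituting into the remaining equation gives: pair(arrow(option(int),option(option(option(char)))),arrow(option(int),option(option(option(char))))) = T2.
Bind T2 := pair(arrow(option(int),option(option(option(char)))),arrow(option(int),option(option(option(char))))). Substituting into the earlier binding gives T1 := arrow(pair(arrow(option(int),option(option(option(char)))),arrow(option(int),option(option(option(char))))),unit).
No equations remain and no clash or occurs-check failure arose, so a unifier exists.

YES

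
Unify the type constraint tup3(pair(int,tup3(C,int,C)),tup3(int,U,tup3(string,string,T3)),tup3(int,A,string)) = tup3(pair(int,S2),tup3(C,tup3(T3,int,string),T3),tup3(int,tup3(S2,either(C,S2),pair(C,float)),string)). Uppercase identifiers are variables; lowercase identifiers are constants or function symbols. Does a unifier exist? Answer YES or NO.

Decompose tup3/3: pair(int,tup3(C,int,C)) = pair(int,S2),  tup3(int,U,tup3(string,string,T3)) = tup3(C,tup3(T3,int,string),T3),  tup3(int,A,string) = tup3(int,tup3(S2,either(C,S2),pair(C,float)),string).
Decompose pair/2: int = int,  tup3(C,int,C) = S2.
Delete trivial equation int = int.
Bind S2 := tup3(C,int,C); substituting into the one remaining equation that mentions S2 gives: tup3(int,A,string) = tup3(int,tup3(tup3(C,int,C),either(C,tup3(C,int,C)),pair(C,float)),string).
Decompose tup3/3: int = C,  U = tup3(T3,int,string),  tup3(string,string,T3) = T3.
Bind C := int; substituting into the one remaining equation that mentions C gives: tup3(int,A,string) = tup3(int,tup3(tup3(int,int,int),either(int,tup3(int,int,int)),pair(int,float)),string). Substituting into the earlier binding gives S2 := tup3(int,int,int).
Bind U := tup3(T3,int,string); no other remaining equation mentions U.
Occurs check fails: T3 occurs in tup3(string,string,T3); the equation T3 = tup3(string,string,T3) has no finite solution.

NO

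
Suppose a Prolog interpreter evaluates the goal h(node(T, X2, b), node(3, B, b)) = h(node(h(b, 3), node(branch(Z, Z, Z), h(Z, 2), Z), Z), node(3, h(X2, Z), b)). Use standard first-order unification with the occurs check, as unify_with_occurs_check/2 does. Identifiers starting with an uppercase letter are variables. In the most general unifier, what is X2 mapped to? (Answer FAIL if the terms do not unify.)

Decompose h/2: node(T, X2, b) = node(h(b, 3), node(branch(Z, Z, Z), h(Z, 2), Z), Z),  node(3, B, b) = node(3, h(X2, Z), b).
Decompose node/3: T = h(b, 3),  X2 = node(branch(Z, Z, Z), h(Z, 2), Z),  b = Z.
Bind T := h(b, 3); no other remaining equation mentions T.
Bind X2 := node(branch(Z, Z, Z), h(Z, 2), Z); substituting into the one remaining equation that mentions X2 gives: node(3, B, b) = node(3, h(node(branch(Z, Z, Z), h(Z, 2), Z), Z), b).
Bind Z := b; substituting into the remaining equation gives: node(3, B, b) = node(3, h(node(branch(b, b, b), h(b, 2), b), b), b). Substituting into the earlier binding gives X2 := node(branch(b, b, b), h(b, 2), b).
Decompose node/3: 3 = 3,  B = h(node(branch(b, b, b), h(b, 2), b), b),  b = b.
Delete trivial equation 3 = 3.
Bind B := h(node(branch(b, b, b), h(b, 2), b), b); no other remaining equation mentions B.
Delete trivial equation b = b.
MGU = { T ↦ h(b, 3), X2 ↦ node(branch(b, b, b), h(b, 2), b), Z ↦ b, B ↦ h(node(branch(b, b, b), h(b, 2), b), b) }, so X2 ↦ node(branch(b, b, b), h(b, 2), b).

node(branch(b, b, b), h(b, 2), b)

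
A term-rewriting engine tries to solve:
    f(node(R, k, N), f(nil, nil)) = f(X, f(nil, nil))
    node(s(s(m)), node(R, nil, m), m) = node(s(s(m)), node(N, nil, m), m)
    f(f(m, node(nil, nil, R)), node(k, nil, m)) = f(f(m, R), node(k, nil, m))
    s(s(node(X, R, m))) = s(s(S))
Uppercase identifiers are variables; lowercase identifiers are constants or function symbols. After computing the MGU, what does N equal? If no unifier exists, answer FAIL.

FAIL

Decompose f/2: node(R, k, N) = X,  f(nil, nil) = f(nil, nil).
Bind X := node(R, k, N); substituting into the one remaining equation that mentions X gives: s(s(node(node(R, k, N), R, m))) = s(s(S)).
Delete trivial equation f(nil, nil) = f(nil, nil).
Decompose node/3: s(s(m)) = s(s(m)),  node(R, nil, m) = node(N, nil, m),  m = m.
Delete trivial equation s(s(m)) = s(s(m)).
Decompose node/3: R = N,  nil = nil,  m = m.
Bind R := N; substituting into the 2 remaining equations that mention R gives: f(f(m, node(nil, nil, N)), node(k, nil, m)) = f(f(m, N), node(k, nil, m)),  s(s(node(node(N, k, N), N, m))) = s(s(S)). Substituting into the earlier binding gives X := node(N, k, N).
Delete trivial equation nil = nil.
Delete trivial equation m = m.
Delete trivial equation m = m.
Decompose f/2: f(m, node(nil, nil, N)) = f(m, N),  node(k, nil, m) = node(k, nil, m).
Decompose f/2: m = m,  node(nil, nil, N) = N.
Delete trivial equation m = m.
Occurs check fails: N occurs in node(nil, nil, N); the equation N = node(nil, nil, N) has no finite solution.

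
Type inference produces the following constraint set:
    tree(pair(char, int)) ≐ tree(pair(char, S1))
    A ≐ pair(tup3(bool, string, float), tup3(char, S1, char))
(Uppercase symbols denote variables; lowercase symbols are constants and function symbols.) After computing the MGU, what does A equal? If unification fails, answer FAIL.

pair(tup3(bool, string, float), tup3(char, int, char))

Decompose tree/1: pair(char, int) ≐ pair(char, S1).
Decompose pair/2: char ≐ char,  int ≐ S1.
Delete trivial equation char ≐ char.
Bind S1 := int; substituting into the remaining equation gives: A ≐ pair(tup3(bool, string, float), tup3(char, int, char)).
Bind A := pair(tup3(bool, string, float), tup3(char, int, char)).
MGU = { S1 := int, A := pair(tup3(bool, string, float), tup3(char, int, char)) }, so A := pair(tup3(bool, string, float), tup3(char, int, char)).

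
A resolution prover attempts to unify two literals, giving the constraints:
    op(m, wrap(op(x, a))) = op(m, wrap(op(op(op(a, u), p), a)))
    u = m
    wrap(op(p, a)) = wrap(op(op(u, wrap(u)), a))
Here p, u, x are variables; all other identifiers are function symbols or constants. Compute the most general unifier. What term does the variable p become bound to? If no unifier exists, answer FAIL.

op(m, wrap(m))

Decompose op/2: m = m,  wrap(op(x, a)) = wrap(op(op(op(a, u), p), a)).
Delete trivial equation m = m.
Decompose wrap/1: op(x, a) = op(op(op(a, u), p), a).
Decompose op/2: x = op(op(a, u), p),  a = a.
Bind x := op(op(a, u), p); no other remaining equation mentions x.
Delete trivial equation a = a.
Bind u := m; substituting into the remaining equation gives: wrap(op(p, a)) = wrap(op(op(m, wrap(m)), a)). Substituting into the earlier binding gives x := op(op(a, m), p).
Decompose wrap/1: op(p, a) = op(op(m, wrap(m)), a).
Decompose op/2: p = op(m, wrap(m)),  a = a.
Bind p := op(m, wrap(m)); no other remaining equation mentions p. Substituting into the earlier binding gives x := op(op(a, m), op(m, wrap(m))).
Delete trivial equation a = a.
MGU = { x -> op(op(a, m), op(m, wrap(m))), u -> m, p -> op(m, wrap(m)) }, so p -> op(m, wrap(m)).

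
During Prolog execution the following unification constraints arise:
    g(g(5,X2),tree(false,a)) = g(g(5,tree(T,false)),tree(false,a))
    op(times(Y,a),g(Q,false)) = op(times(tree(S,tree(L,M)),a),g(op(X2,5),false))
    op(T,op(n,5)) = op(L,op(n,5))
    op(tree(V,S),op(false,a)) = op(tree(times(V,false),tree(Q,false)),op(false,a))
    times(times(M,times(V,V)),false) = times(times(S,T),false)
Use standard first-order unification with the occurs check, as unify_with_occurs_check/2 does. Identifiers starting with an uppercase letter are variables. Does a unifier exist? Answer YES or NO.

Decompose g/2: g(5,X2) = g(5,tree(T,false)),  tree(false,a) = tree(false,a).
Decompose g/2: 5 = 5,  X2 = tree(T,false).
Delete trivial equation 5 = 5.
Bind X2 := tree(T,false); substituting into the one remaining equation that mentions X2 gives: op(times(Y,a),g(Q,false)) = op(times(tree(S,tree(L,M)),a),g(op(tree(T,false),5),false)).
Delete trivial equation tree(false,a) = tree(false,a).
Decompose op/2: times(Y,a) = times(tree(S,tree(L,M)),a),  g(Q,false) = g(op(tree(T,false),5),false).
Decompose times/2: Y = tree(S,tree(L,M)),  a = a.
Bind Y := tree(S,tree(L,M)); no other remaining equation mentions Y.
Delete trivial equation a = a.
Decompose g/2: Q = op(tree(T,false),5),  false = false.
Bind Q := op(tree(T,false),5); substituting into the one remaining equation that mentions Q gives: op(tree(V,S),op(false,a)) = op(tree(times(V,false),tree(op(tree(T,false),5),false)),op(false,a)).
Delete trivial equation false = false.
Decompose op/2: T = L,  op(n,5) = op(n,5).
Bind T := L; substituting into the 2 remaining equations that mention T gives: op(tree(V,S),op(false,a)) = op(tree(times(V,false),tree(op(tree(L,false),5),false)),op(false,a)),  times(times(M,times(V,V)),false) = times(times(S,L),false). Substituting into the earlier bindings gives X2 := tree(L,false), Q := op(tree(L,false),5).
Delete trivial equation op(n,5) = op(n,5).
Decompose op/2: tree(V,S) = tree(times(V,false),tree(op(tree(L,false),5),false)),  op(false,a) = op(false,a).
Decompose tree/2: V = times(V,false),  S = tree(op(tree(L,false),5),false).
Occurs check fails: V occurs in times(V,false); the equation V = times(V,false) has no finite solution.

NO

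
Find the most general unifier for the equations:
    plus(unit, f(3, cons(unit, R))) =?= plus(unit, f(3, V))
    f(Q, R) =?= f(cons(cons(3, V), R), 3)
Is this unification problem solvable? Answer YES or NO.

YES

Decompose plus/2: unit =?= unit,  f(3, cons(unit, R)) =?= f(3, V).
Delete trivial equation unit =?= unit.
Decompose f/2: 3 =?= 3,  cons(unit, R) =?= V.
Delete trivial equation 3 =?= 3.
Bind V := cons(unit, R); substituting into the remaining equation gives: f(Q, R) =?= f(cons(cons(3, cons(unit, R)), R), 3).
Decompose f/2: Q =?= cons(cons(3, cons(unit, R)), R),  R =?= 3.
Bind Q := cons(cons(3, cons(unit, R)), R); no other remaining equation mentions Q.
Bind R := 3. Substituting into the earlier bindings gives V := cons(unit, 3), Q := cons(cons(3, cons(unit, 3)), 3).
No equations remain and no clash or occurs-check failure arose, so a unifier exists.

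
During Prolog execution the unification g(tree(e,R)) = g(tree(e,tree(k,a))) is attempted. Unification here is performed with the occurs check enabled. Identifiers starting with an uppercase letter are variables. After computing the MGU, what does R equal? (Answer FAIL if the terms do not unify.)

Decompose g/1: tree(e,R) = tree(e,tree(k,a)).
Decompose tree/2: e = e,  R = tree(k,a).
Delete trivial equation e = e.
Bind R := tree(k,a).
MGU = { R ↦ tree(k,a) }, so R ↦ tree(k,a).

tree(k,a)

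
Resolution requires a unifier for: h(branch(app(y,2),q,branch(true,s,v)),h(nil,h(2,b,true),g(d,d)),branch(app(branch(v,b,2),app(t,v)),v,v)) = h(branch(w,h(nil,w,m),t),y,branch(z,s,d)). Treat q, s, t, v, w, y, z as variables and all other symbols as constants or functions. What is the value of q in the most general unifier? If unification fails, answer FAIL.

Decompose h/3: branch(app(y,2),q,branch(true,s,v)) = branch(w,h(nil,w,m),t),  h(nil,h(2,b,true),g(d,d)) = y,  branch(app(branch(v,b,2),app(t,v)),v,v) = branch(z,s,d).
Decompose branch/3: app(y,2) = w,  q = h(nil,w,m),  branch(true,s,v) = t.
Bind w := app(y,2); substituting into the one remaining equation that mentions w gives: q = h(nil,app(y,2),m).
Bind q := h(nil,app(y,2),m); no other remaining equation mentions q.
Bind t := branch(true,s,v); substituting into the one remaining equation that mentions t gives: branch(app(branch(v,b,2),app(branch(true,s,v),v)),v,v) = branch(z,s,d).
Bind y := h(nil,h(2,b,true),g(d,d)); no other remaining equation mentions y. Substituting into the earlier bindings gives w := app(h(nil,h(2,b,true),g(d,d)),2), q := h(nil,app(h(nil,h(2,b,true),g(d,d)),2),m).
Decompose branch/3: app(branch(v,b,2),app(branch(true,s,v),v)) = z,  v = s,  v = d.
Bind z := app(branch(v,b,2),app(branch(true,s,v),v)); no other remaining equation mentions z.
Bind v := s; substituting into the remaining equation gives: s = d. Substituting into the earlier bindings gives t := branch(true,s,s), z := app(branch(s,b,2),app(branch(true,s,s),s)).
Bind s := d. Substituting into the earlier bindings gives t := branch(true,d,d), z := app(branch(d,b,2),app(branch(true,d,d),d)), v := d.
MGU = { w ↦ app(h(nil,h(2,b,true),g(d,d)),2), q ↦ h(nil,app(h(nil,h(2,b,true),g(d,d)),2),m), t ↦ branch(true,d,d), y ↦ h(nil,h(2,b,true),g(d,d)), z ↦ app(branch(d,b,2),app(branch(true,d,d),d)), v ↦ d, s ↦ d }, so q ↦ h(nil,app(h(nil,h(2,b,true),g(d,d)),2),m).

h(nil,app(h(nil,h(2,b,true),g(d,d)),2),m)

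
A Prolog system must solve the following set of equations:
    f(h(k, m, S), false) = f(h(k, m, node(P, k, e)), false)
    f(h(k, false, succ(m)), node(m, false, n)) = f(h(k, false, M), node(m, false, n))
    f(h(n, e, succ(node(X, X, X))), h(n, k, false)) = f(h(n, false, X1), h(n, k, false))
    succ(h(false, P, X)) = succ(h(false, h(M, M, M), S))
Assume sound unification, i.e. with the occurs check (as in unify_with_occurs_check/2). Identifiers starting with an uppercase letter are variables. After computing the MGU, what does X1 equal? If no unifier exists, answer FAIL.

Decompose f/2: h(k, m, S) = h(k, m, node(P, k, e)),  false = false.
Decompose h/3: k = k,  m = m,  S = node(P, k, e).
Delete trivial equation k = k.
Delete trivial equation m = m.
Bind S := node(P, k, e); substituting into the one remaining equation that mentions S gives: succ(h(false, P, X)) = succ(h(false, h(M, M, M), node(P, k, e))).
Delete trivial equation false = false.
Decompose f/2: h(k, false, succ(m)) = h(k, false, M),  node(m, false, n) = node(m, false, n).
Decompose h/3: k = k,  false = false,  succ(m) = M.
Delete trivial equation k = k.
Delete trivial equation false = false.
Bind M := succ(m); substituting into the one remaining equation that mentions M gives: succ(h(false, P, X)) = succ(h(false, h(succ(m), succ(m), succ(m)), node(P, k, e))).
Delete trivial equation node(m, false, n) = node(m, false, n).
Decompose f/2: h(n, e, succ(node(X, X, X))) = h(n, false, X1),  h(n, k, false) = h(n, k, false).
Decompose h/3: n = n,  e = false,  succ(node(X, X, X)) = X1.
Delete trivial equation n = n.
Clash: constants e and false differ; no unifier exists.

FAIL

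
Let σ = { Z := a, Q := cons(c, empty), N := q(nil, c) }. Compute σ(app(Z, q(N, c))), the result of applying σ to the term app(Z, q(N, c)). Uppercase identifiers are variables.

Replace each occurrence of Z with a.
Replace each occurrence of N with q(nil, c).
Result: app(a, q(q(nil, c), c)).

app(a, q(q(nil, c), c))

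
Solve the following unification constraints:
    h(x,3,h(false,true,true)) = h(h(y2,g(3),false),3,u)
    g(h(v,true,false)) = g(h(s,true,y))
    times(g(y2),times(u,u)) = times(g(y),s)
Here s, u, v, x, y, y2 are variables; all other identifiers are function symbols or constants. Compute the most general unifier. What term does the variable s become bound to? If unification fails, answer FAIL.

Decompose h/3: x = h(y2,g(3),false),  3 = 3,  h(false,true,true) = u.
Bind x := h(y2,g(3),false); no other remaining equation mentions x.
Delete trivial equation 3 = 3.
Bind u := h(false,true,true); substituting into the one remaining equation that mentions u gives: times(g(y2),times(h(false,true,true),h(false,true,true))) = times(g(y),s).
Decompose g/1: h(v,true,false) = h(s,true,y).
Decompose h/3: v = s,  true = true,  false = y.
Bind v := s; no other remaining equation mentions v.
Delete trivial equation true = true.
Bind y := false; substituting into the remaining equation gives: times(g(y2),times(h(false,true,true),h(false,true,true))) = times(g(false),s).
Decompose times/2: g(y2) = g(false),  times(h(false,true,true),h(false,true,true)) = s.
Decompose g/1: y2 = false.
Bind y2 := false; no other remaining equation mentions y2. Substituting into the earlier binding gives x := h(false,g(3),false).
Bind s := times(h(false,true,true),h(false,true,true)). Substituting into the earlier binding gives v := times(h(false,true,true),h(false,true,true)).
MGU = { x := h(false,g(3),false), u := h(false,true,true), v := times(h(false,true,true),h(false,true,true)), y := false, y2 := false, s := times(h(false,true,true),h(false,true,true)) }, so s := times(h(false,true,true),h(false,true,true)).

times(h(false,true,true),h(false,true,true))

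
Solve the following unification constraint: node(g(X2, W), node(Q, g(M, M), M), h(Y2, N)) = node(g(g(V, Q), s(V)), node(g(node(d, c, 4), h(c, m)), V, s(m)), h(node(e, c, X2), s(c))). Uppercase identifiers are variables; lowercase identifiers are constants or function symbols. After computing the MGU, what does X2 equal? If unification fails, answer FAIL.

Decompose node/3: g(X2, W) = g(g(V, Q), s(V)),  node(Q, g(M, M), M) = node(g(node(d, c, 4), h(c, m)), V, s(m)),  h(Y2, N) = h(node(e, c, X2), s(c)).
Decompose g/2: X2 = g(V, Q),  W = s(V).
Bind X2 := g(V, Q); substituting into the one remaining equation that mentions X2 gives: h(Y2, N) = h(node(e, c, g(V, Q)), s(c)).
Bind W := s(V); no other remaining equation mentions W.
Decompose node/3: Q = g(node(d, c, 4), h(c, m)),  g(M, M) = V,  M = s(m).
Bind Q := g(node(d, c, 4), h(c, m)); substituting into the one remaining equation that mentions Q gives: h(Y2, N) = h(node(e, c, g(V, g(node(d, c, 4), h(c, m)))), s(c)). Substituting into the earlier binding gives X2 := g(V, g(node(d, c, 4), h(c, m))).
Bind V := g(M, M); substituting into the one remaining equation that mentions V gives: h(Y2, N) = h(node(e, c, g(g(M, M), g(node(d, c, 4), h(c, m)))), s(c)). Substituting into the earlier bindings gives X2 := g(g(M, M), g(node(d, c, 4), h(c, m))), W := s(g(M, M)).
Bind M := s(m); substituting into the remaining equation gives: h(Y2, N) = h(node(e, c, g(g(s(m), s(m)), g(node(d, c, 4), h(c, m)))), s(c)). Substituting into the earlier bindings gives X2 := g(g(s(m), s(m)), g(node(d, c, 4), h(c, m))), W := s(g(s(m), s(m))), V := g(s(m), s(m)).
Decompose h/2: Y2 = node(e, c, g(g(s(m), s(m)), g(node(d, c, 4), h(c, m)))),  N = s(c).
Bind Y2 := node(e, c, g(g(s(m), s(m)), g(node(d, c, 4), h(c, m)))); no other remaining equation mentions Y2.
Bind N := s(c).
MGU = { X2 := g(g(s(m), s(m)), g(node(d, c, 4), h(c, m))), W := s(g(s(m), s(m))), Q := g(node(d, c, 4), h(c, m)), V := g(s(m), s(m)), M := s(m), Y2 := node(e, c, g(g(s(m), s(m)), g(node(d, c, 4), h(c, m)))), N := s(c) }, so X2 := g(g(s(m), s(m)), g(node(d, c, 4), h(c, m))).

g(g(s(m), s(m)), g(node(d, c, 4), h(c, m)))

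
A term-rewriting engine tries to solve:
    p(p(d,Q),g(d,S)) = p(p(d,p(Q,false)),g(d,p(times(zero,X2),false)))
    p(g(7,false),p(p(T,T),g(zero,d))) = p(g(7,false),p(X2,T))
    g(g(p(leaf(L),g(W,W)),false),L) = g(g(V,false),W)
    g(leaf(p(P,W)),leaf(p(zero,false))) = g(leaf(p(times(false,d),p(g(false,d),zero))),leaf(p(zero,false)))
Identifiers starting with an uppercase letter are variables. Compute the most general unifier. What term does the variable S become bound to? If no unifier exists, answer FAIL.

Decompose p/2: p(d,Q) = p(d,p(Q,false)),  g(d,S) = g(d,p(times(zero,X2),false)).
Decompose p/2: d = d,  Q = p(Q,false).
Delete trivial equation d = d.
Occurs check fails: Q occurs in p(Q,false); the equation Q = p(Q,false) has no finite solution.

FAIL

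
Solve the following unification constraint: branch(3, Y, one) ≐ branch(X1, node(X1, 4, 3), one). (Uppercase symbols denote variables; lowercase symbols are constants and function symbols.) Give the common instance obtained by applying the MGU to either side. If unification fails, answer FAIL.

branch(3, node(3, 4, 3), one)

Decompose branch/3: 3 ≐ X1,  Y ≐ node(X1, 4, 3),  one ≐ one.
Bind X1 := 3; substituting into the one remaining equation that mentions X1 gives: Y ≐ node(3, 4, 3).
Bind Y := node(3, 4, 3); no other remaining equation mentions Y.
Delete trivial equation one ≐ one.
Applying the MGU to either side gives branch(3, node(3, 4, 3), one).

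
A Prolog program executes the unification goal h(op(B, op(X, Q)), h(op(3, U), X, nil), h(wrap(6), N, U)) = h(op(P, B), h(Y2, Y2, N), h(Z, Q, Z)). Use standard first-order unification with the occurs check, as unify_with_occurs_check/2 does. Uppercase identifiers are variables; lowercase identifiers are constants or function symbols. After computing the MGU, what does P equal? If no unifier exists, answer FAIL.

Decompose h/3: op(B, op(X, Q)) = op(P, B),  h(op(3, U), X, nil) = h(Y2, Y2, N),  h(wrap(6), N, U) = h(Z, Q, Z).
Decompose op/2: B = P,  op(X, Q) = B.
Bind B := P; substituting into the one remaining equation that mentions B gives: op(X, Q) = P.
Bind P := op(X, Q); no other remaining equation mentions P. Substituting into the earlier binding gives B := op(X, Q).
Decompose h/3: op(3, U) = Y2,  X = Y2,  nil = N.
Bind Y2 := op(3, U); substituting into the one remaining equation that mentions Y2 gives: X = op(3, U).
Bind X := op(3, U); no other remaining equation mentions X. Substituting into the earlier bindings gives B := op(op(3, U), Q), P := op(op(3, U), Q).
Bind N := nil; substituting into the remaining equation gives: h(wrap(6), nil, U) = h(Z, Q, Z).
Decompose h/3: wrap(6) = Z,  nil = Q,  U = Z.
Bind Z := wrap(6); substituting into the one remaining equation that mentions Z gives: U = wrap(6).
Bind Q := nil; no other remaining equation mentions Q. Substituting into the earlier bindings gives B := op(op(3, U), nil), P := op(op(3, U), nil).
Bind U := wrap(6). Substituting into the earlier bindings gives B := op(op(3, wrap(6)), nil), P := op(op(3, wrap(6)), nil), Y2 := op(3, wrap(6)), X := op(3, wrap(6)).
MGU = { B = op(op(3, wrap(6)), nil), P = op(op(3, wrap(6)), nil), Y2 = op(3, wrap(6)), X = op(3, wrap(6)), N = nil, Z = wrap(6), Q = nil, U = wrap(6) }, so P = op(op(3, wrap(6)), nil).

op(op(3, wrap(6)), nil)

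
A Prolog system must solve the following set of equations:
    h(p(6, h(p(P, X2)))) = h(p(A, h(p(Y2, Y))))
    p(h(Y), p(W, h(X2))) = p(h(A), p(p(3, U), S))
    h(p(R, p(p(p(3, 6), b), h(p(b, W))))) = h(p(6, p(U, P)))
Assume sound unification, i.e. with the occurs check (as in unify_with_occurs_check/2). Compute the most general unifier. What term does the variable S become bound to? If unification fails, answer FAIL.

h(6)

Decompose h/1: p(6, h(p(P, X2))) = p(A, h(p(Y2, Y))).
Decompose p/2: 6 = A,  h(p(P, X2)) = h(p(Y2, Y)).
Bind A := 6; substituting into the one remaining equation that mentions A gives: p(h(Y), p(W, h(X2))) = p(h(6), p(p(3, U), S)).
Decompose h/1: p(P, X2) = p(Y2, Y).
Decompose p/2: P = Y2,  X2 = Y.
Bind P := Y2; substituting into the one remaining equation that mentions P gives: h(p(R, p(p(p(3, 6), b), h(p(b, W))))) = h(p(6, p(U, Y2))).
Bind X2 := Y; substituting into the one remaining equation that mentions X2 gives: p(h(Y), p(W, h(Y))) = p(h(6), p(p(3, U), S)).
Decompose p/2: h(Y) = h(6),  p(W, h(Y)) = p(p(3, U), S).
Decompose h/1: Y = 6.
Bind Y := 6; substituting into the one remaining equation that mentions Y gives: p(W, h(6)) = p(p(3, U), S). Substituting into the earlier binding gives X2 := 6.
Decompose p/2: W = p(3, U),  h(6) = S.
Bind W := p(3, U); substituting into the one remaining equation that mentions W gives: h(p(R, p(p(p(3, 6), b), h(p(b, p(3, U)))))) = h(p(6, p(U, Y2))).
Bind S := h(6); no other remaining equation mentions S.
Decompose h/1: p(R, p(p(p(3, 6), b), h(p(b, p(3, U))))) = p(6, p(U, Y2)).
Decompose p/2: R = 6,  p(p(p(3, 6), b), h(p(b, p(3, U)))) = p(U, Y2).
Bind R := 6; no other remaining equation mentions R.
Decompose p/2: p(p(3, 6), b) = U,  h(p(b, p(3, U))) = Y2.
Bind U := p(p(3, 6), b); substituting into the remaining equation gives: h(p(b, p(3, p(p(3, 6), b)))) = Y2. Substituting into the earlier binding gives W := p(3, p(p(3, 6), b)).
Bind Y2 := h(p(b, p(3, p(p(3, 6), b)))). Substituting into the earlier binding gives P := h(p(b, p(3, p(p(3, 6), b)))).
MGU = { A = 6, P = h(p(b, p(3, p(p(3, 6), b)))), X2 = 6, Y = 6, W = p(3, p(p(3, 6), b)), S = h(6), R = 6, U = p(p(3, 6), b), Y2 = h(p(b, p(3, p(p(3, 6), b)))) }, so S = h(6).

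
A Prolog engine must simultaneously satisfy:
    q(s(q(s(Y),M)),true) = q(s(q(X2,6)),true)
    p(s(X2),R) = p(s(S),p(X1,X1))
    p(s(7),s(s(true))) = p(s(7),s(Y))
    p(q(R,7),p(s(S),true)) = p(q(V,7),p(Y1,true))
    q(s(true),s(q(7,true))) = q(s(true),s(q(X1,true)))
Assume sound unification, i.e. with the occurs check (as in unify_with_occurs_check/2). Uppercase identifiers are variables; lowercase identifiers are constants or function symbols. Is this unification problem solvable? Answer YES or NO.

YES

Decompose q/2: s(q(s(Y),M)) = s(q(X2,6)),  true = true.
Decompose s/1: q(s(Y),M) = q(X2,6).
Decompose q/2: s(Y) = X2,  M = 6.
Bind X2 := s(Y); substituting into the one remaining equation that mentions X2 gives: p(s(s(Y)),R) = p(s(S),p(X1,X1)).
Bind M := 6; no other remaining equation mentions M.
Delete trivial equation true = true.
Decompose p/2: s(s(Y)) = s(S),  R = p(X1,X1).
Decompose s/1: s(Y) = S.
Bind S := s(Y); substituting into the one remaining equation that mentions S gives: p(q(R,7),p(s(s(Y)),true)) = p(q(V,7),p(Y1,true)).
Bind R := p(X1,X1); substituting into the one remaining equation that mentions R gives: p(q(p(X1,X1),7),p(s(s(Y)),true)) = p(q(V,7),p(Y1,true)).
Decompose p/2: s(7) = s(7),  s(s(true)) = s(Y).
Delete trivial equation s(7) = s(7).
Decompose s/1: s(true) = Y.
Bind Y := s(true); substituting into the one remaining equation that mentions Y gives: p(q(p(X1,X1),7),p(s(s(s(true))),true)) = p(q(V,7),p(Y1,true)). Substituting into the earlier bindings gives X2 := s(s(true)), S := s(s(true)).
Decompose p/2: q(p(X1,X1),7) = q(V,7),  p(s(s(s(true))),true) = p(Y1,true).
Decompose q/2: p(X1,X1) = V,  7 = 7.
Bind V := p(X1,X1); no other remaining equation mentions V.
Delete trivial equation 7 = 7.
Decompose p/2: s(s(s(true))) = Y1,  true = true.
Bind Y1 := s(s(s(true))); no other remaining equation mentions Y1.
Delete trivial equation true = true.
Decompose q/2: s(true) = s(true),  s(q(7,true)) = s(q(X1,true)).
Delete trivial equation s(true) = s(true).
Decompose s/1: q(7,true) = q(X1,true).
Decompose q/2: 7 = X1,  true = true.
Bind X1 := 7; no other remaining equation mentions X1. Substituting into the earlier bindings gives R := p(7,7), V := p(7,7).
Delete trivial equation true = true.
No equations remain and no clash or occurs-check failure arose, so a unifier exists.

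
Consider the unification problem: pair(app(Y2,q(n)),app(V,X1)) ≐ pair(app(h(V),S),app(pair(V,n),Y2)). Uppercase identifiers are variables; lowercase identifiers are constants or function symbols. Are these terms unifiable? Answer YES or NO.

NO

Decompose pair/2: app(Y2,q(n)) ≐ app(h(V),S),  app(V,X1) ≐ app(pair(V,n),Y2).
Decompose app/2: Y2 ≐ h(V),  q(n) ≐ S.
Bind Y2 := h(V); substituting into the one remaining equation that mentions Y2 gives: app(V,X1) ≐ app(pair(V,n),h(V)).
Bind S := q(n); no other remaining equation mentions S.
Decompose app/2: V ≐ pair(V,n),  X1 ≐ h(V).
Occurs check fails: V occurs in pair(V,n); the equation V ≐ pair(V,n) has no finite solution.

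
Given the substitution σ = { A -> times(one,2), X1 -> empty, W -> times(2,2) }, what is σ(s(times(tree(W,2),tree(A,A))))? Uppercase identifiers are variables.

s(times(tree(times(2,2),2),tree(times(one,2),times(one,2))))

Replace each occurrence of A with times(one,2).
Replace each occurrence of W with times(2,2).
Result: s(times(tree(times(2,2),2),tree(times(one,2),times(one,2)))).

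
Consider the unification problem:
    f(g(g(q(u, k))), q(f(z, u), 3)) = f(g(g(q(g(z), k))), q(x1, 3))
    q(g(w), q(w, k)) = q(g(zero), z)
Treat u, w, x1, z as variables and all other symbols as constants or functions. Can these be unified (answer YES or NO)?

Decompose f/2: g(g(q(u, k))) = g(g(q(g(z), k))),  q(f(z, u), 3) = q(x1, 3).
Decompose g/1: g(q(u, k)) = g(q(g(z), k)).
Decompose g/1: q(u, k) = q(g(z), k).
Decompose q/2: u = g(z),  k = k.
Bind u := g(z); substituting into the one remaining equation that mentions u gives: q(f(z, g(z)), 3) = q(x1, 3).
Delete trivial equation k = k.
Decompose q/2: f(z, g(z)) = x1,  3 = 3.
Bind x1 := f(z, g(z)); no other remaining equation mentions x1.
Delete trivial equation 3 = 3.
Decompose q/2: g(w) = g(zero),  q(w, k) = z.
Decompose g/1: w = zero.
Bind w := zero; substituting into the remaining equation gives: q(zero, k) = z.
Bind z := q(zero, k). Substituting into the earlier bindings gives u := g(q(zero, k)), x1 := f(q(zero, k), g(q(zero, k))).
No equations remain and no clash or occurs-check failure arose, so a unifier exists.

YES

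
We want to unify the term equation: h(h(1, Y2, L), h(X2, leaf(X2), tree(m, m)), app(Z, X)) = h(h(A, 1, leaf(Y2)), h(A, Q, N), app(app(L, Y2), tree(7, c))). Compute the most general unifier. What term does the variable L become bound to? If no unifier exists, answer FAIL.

leaf(1)

Decompose h/3: h(1, Y2, L) = h(A, 1, leaf(Y2)),  h(X2, leaf(X2), tree(m, m)) = h(A, Q, N),  app(Z, X) = app(app(L, Y2), tree(7, c)).
Decompose h/3: 1 = A,  Y2 = 1,  L = leaf(Y2).
Bind A := 1; substituting into the one remaining equation that mentions A gives: h(X2, leaf(X2), tree(m, m)) = h(1, Q, N).
Bind Y2 := 1; substituting into the 2 remaining equations that mention Y2 gives: L = leaf(1),  app(Z, X) = app(app(L, 1), tree(7, c)).
Bind L := leaf(1); substituting into the one remaining equation that mentions L gives: app(Z, X) = app(app(leaf(1), 1), tree(7, c)).
Decompose h/3: X2 = 1,  leaf(X2) = Q,  tree(m, m) = N.
Bind X2 := 1; substituting into the one remaining equation that mentions X2 gives: leaf(1) = Q.
Bind Q := leaf(1); no other remaining equation mentions Q.
Bind N := tree(m, m); no other remaining equation mentions N.
Decompose app/2: Z = app(leaf(1), 1),  X = tree(7, c).
Bind Z := app(leaf(1), 1); no other remaining equation mentions Z.
Bind X := tree(7, c).
MGU = { A -> 1, Y2 -> 1, L -> leaf(1), X2 -> 1, Q -> leaf(1), N -> tree(m, m), Z -> app(leaf(1), 1), X -> tree(7, c) }, so L -> leaf(1).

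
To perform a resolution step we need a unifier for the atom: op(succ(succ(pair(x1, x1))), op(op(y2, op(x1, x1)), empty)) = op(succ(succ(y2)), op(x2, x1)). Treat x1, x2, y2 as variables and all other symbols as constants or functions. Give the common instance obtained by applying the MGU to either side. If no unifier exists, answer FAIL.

op(succ(succ(pair(empty, empty))), op(op(pair(empty, empty), op(empty, empty)), empty))

Decompose op/2: succ(succ(pair(x1, x1))) = succ(succ(y2)),  op(op(y2, op(x1, x1)), empty) = op(x2, x1).
Decompose succ/1: succ(pair(x1, x1)) = succ(y2).
Decompose succ/1: pair(x1, x1) = y2.
Bind y2 := pair(x1, x1); substituting into the remaining equation gives: op(op(pair(x1, x1), op(x1, x1)), empty) = op(x2, x1).
Decompose op/2: op(pair(x1, x1), op(x1, x1)) = x2,  empty = x1.
Bind x2 := op(pair(x1, x1), op(x1, x1)); no other remaining equation mentions x2.
Bind x1 := empty. Substituting into the earlier bindings gives y2 := pair(empty, empty), x2 := op(pair(empty, empty), op(empty, empty)).
Applying the MGU to either side gives op(succ(succ(pair(empty, empty))), op(op(pair(empty, empty), op(empty, empty)), empty)).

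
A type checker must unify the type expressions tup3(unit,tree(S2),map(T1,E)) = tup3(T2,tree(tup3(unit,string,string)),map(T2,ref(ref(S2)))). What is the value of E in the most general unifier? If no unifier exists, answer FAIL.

ref(ref(tup3(unit,string,string)))

Decompose tup3/3: unit = T2,  tree(S2) = tree(tup3(unit,string,string)),  map(T1,E) = map(T2,ref(ref(S2))).
Bind T2 := unit; substituting into the one remaining equation that mentions T2 gives: map(T1,E) = map(unit,ref(ref(S2))).
Decompose tree/1: S2 = tup3(unit,string,string).
Bind S2 := tup3(unit,string,string); substituting into the remaining equation gives: map(T1,E) = map(unit,ref(ref(tup3(unit,string,string)))).
Decompose map/2: T1 = unit,  E = ref(ref(tup3(unit,string,string))).
Bind T1 := unit; no other remaining equation mentions T1.
Bind E := ref(ref(tup3(unit,string,string))).
MGU = { T2 := unit, S2 := tup3(unit,string,string), T1 := unit, E := ref(ref(tup3(unit,string,string))) }, so E := ref(ref(tup3(unit,string,string))).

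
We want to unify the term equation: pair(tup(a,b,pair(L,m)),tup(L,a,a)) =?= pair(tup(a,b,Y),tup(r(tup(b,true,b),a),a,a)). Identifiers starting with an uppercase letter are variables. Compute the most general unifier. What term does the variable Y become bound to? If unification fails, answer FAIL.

Decompose pair/2: tup(a,b,pair(L,m)) =?= tup(a,b,Y),  tup(L,a,a) =?= tup(r(tup(b,true,b),a),a,a).
Decompose tup/3: a =?= a,  b =?= b,  pair(L,m) =?= Y.
Delete trivial equation a =?= a.
Delete trivial equation b =?= b.
Bind Y := pair(L,m); no other remaining equation mentions Y.
Decompose tup/3: L =?= r(tup(b,true,b),a),  a =?= a,  a =?= a.
Bind L := r(tup(b,true,b),a); no other remaining equation mentions L. Substituting into the earlier binding gives Y := pair(r(tup(b,true,b),a),m).
Delete trivial equation a =?= a.
Delete trivial equation a =?= a.
MGU = { Y -> pair(r(tup(b,true,b),a),m), L -> r(tup(b,true,b),a) }, so Y -> pair(r(tup(b,true,b),a),m).

pair(r(tup(b,true,b),a),m)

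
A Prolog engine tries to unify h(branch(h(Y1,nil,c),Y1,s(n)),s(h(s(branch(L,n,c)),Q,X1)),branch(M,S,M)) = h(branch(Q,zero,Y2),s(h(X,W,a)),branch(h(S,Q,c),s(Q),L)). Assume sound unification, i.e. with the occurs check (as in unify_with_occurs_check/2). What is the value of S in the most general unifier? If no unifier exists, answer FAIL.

s(h(zero,nil,c))

Decompose h/3: branch(h(Y1,nil,c),Y1,s(n)) = branch(Q,zero,Y2),  s(h(s(branch(L,n,c)),Q,X1)) = s(h(X,W,a)),  branch(M,S,M) = branch(h(S,Q,c),s(Q),L).
Decompose branch/3: h(Y1,nil,c) = Q,  Y1 = zero,  s(n) = Y2.
Bind Q := h(Y1,nil,c); substituting into the 2 remaining equations that mention Q gives: s(h(s(branch(L,n,c)),h(Y1,nil,c),X1)) = s(h(X,W,a)),  branch(M,S,M) = branch(h(S,h(Y1,nil,c),c),s(h(Y1,nil,c)),L).
Bind Y1 := zero; substituting into the 2 remaining equations that mention Y1 gives: s(h(s(branch(L,n,c)),h(zero,nil,c),X1)) = s(h(X,W,a)),  branch(M,S,M) = branch(h(S,h(zero,nil,c),c),s(h(zero,nil,c)),L). Substituting into the earlier binding gives Q := h(zero,nil,c).
Bind Y2 := s(n); no other remaining equation mentions Y2.
Decompose s/1: h(s(branch(L,n,c)),h(zero,nil,c),X1) = h(X,W,a).
Decompose h/3: s(branch(L,n,c)) = X,  h(zero,nil,c) = W,  X1 = a.
Bind X := s(branch(L,n,c)); no other remaining equation mentions X.
Bind W := h(zero,nil,c); no other remaining equation mentions W.
Bind X1 := a; no other remaining equation mentions X1.
Decompose branch/3: M = h(S,h(zero,nil,c),c),  S = s(h(zero,nil,c)),  M = L.
Bind M := h(S,h(zero,nil,c),c); substituting into the one remaining equation that mentions M gives: h(S,h(zero,nil,c),c) = L.
Bind S := s(h(zero,nil,c)); substituting into the remaining equation gives: h(s(h(zero,nil,c)),h(zero,nil,c),c) = L. Substituting into the earlier binding gives M := h(s(h(zero,nil,c)),h(zero,nil,c),c).
Bind L := h(s(h(zero,nil,c)),h(zero,nil,c),c). Substituting into the earlier binding gives X := s(branch(h(s(h(zero,nil,c)),h(zero,nil,c),c),n,c)).
MGU = { Q = h(zero,nil,c), Y1 = zero, Y2 = s(n), X = s(branch(h(s(h(zero,nil,c)),h(zero,nil,c),c),n,c)), W = h(zero,nil,c), X1 = a, M = h(s(h(zero,nil,c)),h(zero,nil,c),c), S = s(h(zero,nil,c)), L = h(s(h(zero,nil,c)),h(zero,nil,c),c) }, so S = s(h(zero,nil,c)).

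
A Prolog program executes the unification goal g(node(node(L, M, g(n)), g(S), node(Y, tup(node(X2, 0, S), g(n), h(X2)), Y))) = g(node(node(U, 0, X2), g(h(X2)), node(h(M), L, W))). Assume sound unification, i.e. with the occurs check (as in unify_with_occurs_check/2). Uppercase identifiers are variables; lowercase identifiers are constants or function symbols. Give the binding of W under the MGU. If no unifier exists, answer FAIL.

Decompose g/1: node(node(L, M, g(n)), g(S), node(Y, tup(node(X2, 0, S), g(n), h(X2)), Y)) = node(node(U, 0, X2), g(h(X2)), node(h(M), L, W)).
Decompose node/3: node(L, M, g(n)) = node(U, 0, X2),  g(S) = g(h(X2)),  node(Y, tup(node(X2, 0, S), g(n), h(X2)), Y) = node(h(M), L, W).
Decompose node/3: L = U,  M = 0,  g(n) = X2.
Bind L := U; substituting into the one remaining equation that mentions L gives: node(Y, tup(node(X2, 0, S), g(n), h(X2)), Y) = node(h(M), U, W).
Bind M := 0; substituting into the one remaining equation that mentions M gives: node(Y, tup(node(X2, 0, S), g(n), h(X2)), Y) = node(h(0), U, W).
Bind X2 := g(n); substituting into the remaining equations gives: g(S) = g(h(g(n))),  node(Y, tup(node(g(n), 0, S), g(n), h(g(n))), Y) = node(h(0), U, W).
Decompose g/1: S = h(g(n)).
Bind S := h(g(n)); substituting into the remaining equation gives: node(Y, tup(node(g(n), 0, h(g(n))), g(n), h(g(n))), Y) = node(h(0), U, W).
Decompose node/3: Y = h(0),  tup(node(g(n), 0, h(g(n))), g(n), h(g(n))) = U,  Y = W.
Bind Y := h(0); substituting into the one remaining equation that mentions Y gives: h(0) = W.
Bind U := tup(node(g(n), 0, h(g(n))), g(n), h(g(n))); no other remaining equation mentions U. Substituting into the earlier binding gives L := tup(node(g(n), 0, h(g(n))), g(n), h(g(n))).
Bind W := h(0).
MGU = { L ↦ tup(node(g(n), 0, h(g(n))), g(n), h(g(n))), M ↦ 0, X2 ↦ g(n), S ↦ h(g(n)), Y ↦ h(0), U ↦ tup(node(g(n), 0, h(g(n))), g(n), h(g(n))), W ↦ h(0) }, so W ↦ h(0).

h(0)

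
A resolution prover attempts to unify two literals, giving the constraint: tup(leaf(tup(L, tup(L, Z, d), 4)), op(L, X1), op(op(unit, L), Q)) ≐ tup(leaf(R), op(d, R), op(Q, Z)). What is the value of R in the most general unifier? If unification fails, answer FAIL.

tup(d, tup(d, op(unit, d), d), 4)

Decompose tup/3: leaf(tup(L, tup(L, Z, d), 4)) ≐ leaf(R),  op(L, X1) ≐ op(d, R),  op(op(unit, L), Q) ≐ op(Q, Z).
Decompose leaf/1: tup(L, tup(L, Z, d), 4) ≐ R.
Bind R := tup(L, tup(L, Z, d), 4); substituting into the one remaining equation that mentions R gives: op(L, X1) ≐ op(d, tup(L, tup(L, Z, d), 4)).
Decompose op/2: L ≐ d,  X1 ≐ tup(L, tup(L, Z, d), 4).
Bind L := d; substituting into the remaining equations gives: X1 ≐ tup(d, tup(d, Z, d), 4),  op(op(unit, d), Q) ≐ op(Q, Z). Substituting into the earlier binding gives R := tup(d, tup(d, Z, d), 4).
Bind X1 := tup(d, tup(d, Z, d), 4); no other remaining equation mentions X1.
Decompose op/2: op(unit, d) ≐ Q,  Q ≐ Z.
Bind Q := op(unit, d); substituting into the remaining equation gives: op(unit, d) ≐ Z.
Bind Z := op(unit, d). Substituting into the earlier bindings gives R := tup(d, tup(d, op(unit, d), d), 4), X1 := tup(d, tup(d, op(unit, d), d), 4).
MGU = { R -> tup(d, tup(d, op(unit, d), d), 4), L -> d, X1 -> tup(d, tup(d, op(unit, d), d), 4), Q -> op(unit, d), Z -> op(unit, d) }, so R -> tup(d, tup(d, op(unit, d), d), 4).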